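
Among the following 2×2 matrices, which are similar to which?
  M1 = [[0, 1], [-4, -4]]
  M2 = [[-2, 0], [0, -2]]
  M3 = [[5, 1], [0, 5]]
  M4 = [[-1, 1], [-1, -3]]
Characteristic polynomials: χ_{M1} = (x + 2)^2, χ_{M2} = (x + 2)^2, χ_{M3} = (x - 5)^2, χ_{M4} = (x + 2)^2.

{M1, M4}: invariant factors (x + 2)^2.

{M2}: invariant factors x + 2, x + 2.

{M3}: invariant factors (x - 5)^2.

Matrices are similar if and only if their invariant-factor lists agree; the partition into similarity classes is {M1, M4}, {M2}, {M3}.

3 classes: {M1, M4}, {M2}, {M3}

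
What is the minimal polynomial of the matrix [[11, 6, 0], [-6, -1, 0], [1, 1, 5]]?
The characteristic polynomial factors as (x - 5)^3. The minimal polynomial is ∏(x - λ)^{k_λ} where k_λ is the size of the largest Jordan block at λ.

For λ = 5: rank(A - 5I) = 1, and the largest Jordan block has size 2 (the smallest k with rank((A - 5I)^k) = rank((A - 5I)^(k+1))).

So m_A(x) = (x - 5)^2.

m_A(x) = (x - 5)^2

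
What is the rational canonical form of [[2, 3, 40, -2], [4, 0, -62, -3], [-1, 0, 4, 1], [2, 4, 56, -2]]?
The invariant factors of A (the non-unit diagonal entries of the Smith normal form of xI - A over ℚ[x]) are x(x - 4)^2(x + 4), each dividing the next. The characteristic polynomial is their product, x(x - 4)^2(x + 4).

The rational canonical form is the block-diagonal matrix of companion matrices C(f_i):
R = [[0, 0, 0, 0], [1, 0, 0, -64], [0, 1, 0, 16], [0, 0, 1, 4]].

R = [[0, 0, 0, 0], [1, 0, 0, -64], [0, 1, 0, 16], [0, 0, 1, 4]]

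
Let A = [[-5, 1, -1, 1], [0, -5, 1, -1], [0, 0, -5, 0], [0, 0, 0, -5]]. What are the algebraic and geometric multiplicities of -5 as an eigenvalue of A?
algebraic multiplicity 4, geometric multiplicity 2

The characteristic polynomial is (x + 5)^4, so the factor x + 5 appears with exponent 4: the algebraic multiplicity is 4.

rank(A + 5I) = 2, so the eigenspace has dimension 4 - 2 = 2: the geometric multiplicity is 2.

Since 2 < 4, A is not diagonalizable.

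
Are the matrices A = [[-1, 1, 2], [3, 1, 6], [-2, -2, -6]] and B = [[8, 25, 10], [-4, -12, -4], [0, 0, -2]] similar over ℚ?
Yes.

Two matrices over a field are similar if and only if they have the same invariant factors.

Both A and B have characteristic polynomial (x + 2)^3 and minimal polynomial (x + 2)^2. Computing further, both have invariant factors x + 2, (x + 2)^2. Hence A and B are similar.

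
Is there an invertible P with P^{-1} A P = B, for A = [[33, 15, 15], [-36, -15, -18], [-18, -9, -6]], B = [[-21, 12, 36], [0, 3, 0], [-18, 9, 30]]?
Yes.

Two matrices over a field are similar if and only if they have the same invariant factors.

Both A and B have characteristic polynomial (x - 6)(x - 3)^2 and minimal polynomial (x - 6)(x - 3). Computing further, both have invariant factors x - 3, (x - 6)(x - 3). Hence A and B are similar.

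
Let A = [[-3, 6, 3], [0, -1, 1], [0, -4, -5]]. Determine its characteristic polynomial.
χ_A(x) = (x + 3)^3

xI - A = [[x + 3, -6, -3], [0, x + 1, -1], [0, 4, x + 5]].

Expanding det(xI - A) along the first row:
det(xI - A) = + (x + 3)·det([[x + 1, -1], [4, x + 5]]) - (-6)·det([[0, -1], [0, x + 5]]) + (-3)·det([[0, x + 1], [0, 4]]).

Evaluating gives χ_A(x) = x^3 + 9x^2 + 27x + 27 = (x + 3)^3.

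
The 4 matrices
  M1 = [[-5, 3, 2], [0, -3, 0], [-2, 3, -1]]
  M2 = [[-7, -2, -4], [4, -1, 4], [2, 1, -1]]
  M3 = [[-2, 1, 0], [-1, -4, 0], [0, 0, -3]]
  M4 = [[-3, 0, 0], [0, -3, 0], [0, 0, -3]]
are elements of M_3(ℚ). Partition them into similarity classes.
2 classes: {M1, M2, M3}, {M4}

Characteristic polynomials: χ_{M1} = (x + 3)^3, χ_{M2} = (x + 3)^3, χ_{M3} = (x + 3)^3, χ_{M4} = (x + 3)^3.

{M1, M2, M3}: invariant factors x + 3, (x + 3)^2.

{M4}: invariant factors x + 3, x + 3, x + 3.

Matrices are similar if and only if their invariant-factor lists agree; the partition into similarity classes is {M1, M2, M3}, {M4}.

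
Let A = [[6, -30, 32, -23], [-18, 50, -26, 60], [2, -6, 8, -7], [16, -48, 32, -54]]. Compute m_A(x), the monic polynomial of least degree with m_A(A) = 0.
The characteristic polynomial factors as (x - 6)^2(x - 2)(x + 4). The minimal polynomial is ∏(x - λ)^{k_λ} where k_λ is the size of the largest Jordan block at λ.

For λ = -4: rank(A + 4I) = 3, and the largest Jordan block has size 1 (the smallest k with rank((A + 4I)^k) = rank((A + 4I)^(k+1))).
For λ = 2: rank(A - 2I) = 3, and the largest Jordan block has size 1 (the smallest k with rank((A - 2I)^k) = rank((A - 2I)^(k+1))).
For λ = 6: rank(A - 6I) = 3, and the largest Jordan block has size 2 (the smallest k with rank((A - 6I)^k) = rank((A - 6I)^(k+1))).

So m_A(x) = (x - 6)^2(x - 2)(x + 4).

m_A(x) = (x - 6)^2(x - 2)(x + 4)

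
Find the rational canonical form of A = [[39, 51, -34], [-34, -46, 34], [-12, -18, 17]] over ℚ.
The invariant factors of A (the non-unit diagonal entries of the Smith normal form of xI - A over ℚ[x]) are x - 5, x(x - 5), each dividing the next. The characteristic polynomial is their product, x(x - 5)^2.

The rational canonical form is the block-diagonal matrix of companion matrices C(f_i):
R = [[5, 0, 0], [0, 0, 0], [0, 1, 5]].

R = [[5, 0, 0], [0, 0, 0], [0, 1, 5]]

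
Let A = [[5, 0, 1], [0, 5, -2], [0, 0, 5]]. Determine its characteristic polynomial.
χ_A(x) = (x - 5)^3

xI - A = [[x - 5, 0, -1], [0, x - 5, 2], [0, 0, x - 5]].

Expanding det(xI - A) along the first row:
det(xI - A) = + (x - 5)·det([[x - 5, 2], [0, x - 5]]) - (0)·det([[0, 2], [0, x - 5]]) + (-1)·det([[0, x - 5], [0, 0]]).

Evaluating gives χ_A(x) = x^3 - 15x^2 + 75x - 125 = (x - 5)^3.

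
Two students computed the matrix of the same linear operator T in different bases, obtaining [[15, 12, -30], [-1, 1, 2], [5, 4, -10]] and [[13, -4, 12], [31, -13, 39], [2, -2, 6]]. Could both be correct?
Two matrices over a field are similar if and only if they have the same invariant factors.

Both A and B have characteristic polynomial x(x - 3)^2 and minimal polynomial x(x - 3)^2. Computing further, both have invariant factors x(x - 3)^2. Hence A and B are similar.

Yes.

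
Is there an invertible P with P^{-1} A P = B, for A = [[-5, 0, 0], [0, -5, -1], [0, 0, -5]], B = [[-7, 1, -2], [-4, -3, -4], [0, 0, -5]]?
Yes.

Two matrices over a field are similar if and only if they have the same invariant factors.

Both A and B have characteristic polynomial (x + 5)^3 and minimal polynomial (x + 5)^2. Computing further, both have invariant factors x + 5, (x + 5)^2. Hence A and B are similar.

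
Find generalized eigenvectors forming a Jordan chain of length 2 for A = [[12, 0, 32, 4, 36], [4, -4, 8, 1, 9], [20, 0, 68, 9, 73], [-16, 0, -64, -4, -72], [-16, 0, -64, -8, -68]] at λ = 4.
We seek v_1 ∈ ker((A - 4I)^2) \ ker(A - 4I), then set v_{i+1} = (A - 4I) v_i.

One such chain is v_1 = [[0, 0, 0, 1, 0]]^T, v_2 = [[4, 1, 9, -8, -8]]^T. Check: (A - 4I) v_2 = [[0, 0, 0, 0, 0]]^T = 0.

v_1 = [[0, 0, 0, 1, 0]]^T, v_2 = [[4, 1, 9, -8, -8]]^T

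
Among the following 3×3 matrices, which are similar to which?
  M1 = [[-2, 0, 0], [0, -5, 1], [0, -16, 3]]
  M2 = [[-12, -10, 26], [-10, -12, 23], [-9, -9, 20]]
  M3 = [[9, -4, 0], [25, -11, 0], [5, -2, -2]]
1 class: {M1, M2, M3}

Characteristic polynomials: χ_{M1} = (x + 1)^2(x + 2), χ_{M2} = (x + 1)^2(x + 2), χ_{M3} = (x + 1)^2(x + 2).

{M1, M2, M3}: invariant factors (x + 1)^2(x + 2).

Matrices are similar if and only if their invariant-factor lists agree; the partition into similarity classes is {M1, M2, M3}.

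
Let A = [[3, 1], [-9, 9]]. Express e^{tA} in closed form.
A has Jordan form J = [[6, 1], [0, 6]] with A = PJP^{-1}, so e^{tA} = P e^{tJ} P^{-1}.

For a Jordan block J_k(λ), e^{tJ_k(λ)} = e^{λt} · (I + tN + t^2 N^2/2! + ... + t^{k-1} N^{k-1}/(k-1)!) where N is the nilpotent superdiagonal part.

Assembling the blocks and conjugating back gives the entries of e^{tA} as shown above.

e^{tA} = [[(1 - 3*t)*e^{6*t}, t*e^{6*t}], [-9*t*e^{6*t}, (3*t + 1)*e^{6*t}]]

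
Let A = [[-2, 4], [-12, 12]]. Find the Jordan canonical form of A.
J = [[4, 0], [0, 6]]

The characteristic polynomial is det(xI - A) = (x - 6)(x - 4), so the eigenvalues are 4 (algebraic multiplicity 1), 6 (algebraic multiplicity 1).

For λ = 4: algebraic multiplicity 1 gives one 1×1 block.

For λ = 6: algebraic multiplicity 1 gives one 1×1 block.

Assembling the blocks gives the Jordan form J above.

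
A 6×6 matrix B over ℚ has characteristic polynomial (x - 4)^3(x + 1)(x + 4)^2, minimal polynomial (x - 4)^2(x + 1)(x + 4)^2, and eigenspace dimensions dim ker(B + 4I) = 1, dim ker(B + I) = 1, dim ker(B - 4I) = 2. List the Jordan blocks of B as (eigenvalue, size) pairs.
Jordan blocks: (-4, 2), (-1, 1), (4, 2), (4, 1)

λ = -4: algebraic multiplicity 2 (exponent in χ_B), largest block size 2 (exponent in m_B), 1 block (geometric multiplicity). This forces block sizes [2].
λ = -1: algebraic multiplicity 1 (exponent in χ_B), largest block size 1 (exponent in m_B), 1 block (geometric multiplicity). This forces block sizes [1].
λ = 4: algebraic multiplicity 3 (exponent in χ_B), largest block size 2 (exponent in m_B), 2 blocks (geometric multiplicity). These force block sizes [2, 1].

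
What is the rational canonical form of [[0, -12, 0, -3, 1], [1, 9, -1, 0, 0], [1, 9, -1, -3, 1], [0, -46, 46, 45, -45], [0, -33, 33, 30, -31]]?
The invariant factors of A (the non-unit diagonal entries of the Smith normal form of xI - A over ℚ[x]) are (x - 6)(x - 2), (x - 6)^2(x - 2), each dividing the next. The characteristic polynomial is their product, (x - 6)^3(x - 2)^2.

The rational canonical form is the block-diagonal matrix of companion matrices C(f_i):
R = [[0, -12, 0, 0, 0], [1, 8, 0, 0, 0], [0, 0, 0, 0, 72], [0, 0, 1, 0, -60], [0, 0, 0, 1, 14]].

R = [[0, -12, 0, 0, 0], [1, 8, 0, 0, 0], [0, 0, 0, 0, 72], [0, 0, 1, 0, -60], [0, 0, 0, 1, 14]]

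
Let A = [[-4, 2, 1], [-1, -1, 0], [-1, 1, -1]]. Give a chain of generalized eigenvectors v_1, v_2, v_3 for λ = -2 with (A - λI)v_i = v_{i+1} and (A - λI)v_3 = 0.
We seek v_1 ∈ ker((A + 2I)^3) \ ker((A + 2I)^2), then set v_{i+1} = (A + 2I) v_i.

One such chain is v_1 = [[-1, 0, -2]]^T, v_2 = [[0, 1, -1]]^T, v_3 = [[1, 1, 0]]^T. Check: (A + 2I) v_3 = [[0, 0, 0]]^T = 0.

v_1 = [[-1, 0, -2]]^T, v_2 = [[0, 1, -1]]^T, v_3 = [[1, 1, 0]]^T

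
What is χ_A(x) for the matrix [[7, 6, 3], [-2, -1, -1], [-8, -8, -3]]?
xI - A = [[x - 7, -6, -3], [2, x + 1, 1], [8, 8, x + 3]].

Expanding det(xI - A) along the first row:
det(xI - A) = + (x - 7)·det([[x + 1, 1], [8, x + 3]]) - (-6)·det([[2, 1], [8, x + 3]]) + (-3)·det([[2, x + 1], [8, 8]]).

Evaluating gives χ_A(x) = x^3 - 3x^2 + 3x - 1 = (x - 1)^3.

χ_A(x) = (x - 1)^3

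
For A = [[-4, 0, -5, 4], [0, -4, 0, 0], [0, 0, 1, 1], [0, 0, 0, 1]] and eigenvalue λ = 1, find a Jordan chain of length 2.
We seek v_1 ∈ ker((A - I)^2) \ ker(A - I), then set v_{i+1} = (A - I) v_i.

One such chain is v_1 = [[0, 0, 1, 1]]^T, v_2 = [[-1, 0, 1, 0]]^T. Check: (A - I) v_2 = [[0, 0, 0, 0]]^T = 0.

v_1 = [[0, 0, 1, 1]]^T, v_2 = [[-1, 0, 1, 0]]^T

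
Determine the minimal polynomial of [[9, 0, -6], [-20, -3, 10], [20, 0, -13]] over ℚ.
The characteristic polynomial factors as (x + 1)(x + 3)^2. The minimal polynomial is ∏(x - λ)^{k_λ} where k_λ is the size of the largest Jordan block at λ.

For λ = -3: rank(A + 3I) = 1, and the largest Jordan block has size 1 (the smallest k with rank((A + 3I)^k) = rank((A + 3I)^(k+1))).
For λ = -1: rank(A + I) = 2, and the largest Jordan block has size 1 (the smallest k with rank((A + I)^k) = rank((A + I)^(k+1))).

So m_A(x) = (x + 1)(x + 3).

m_A(x) = (x + 1)(x + 3)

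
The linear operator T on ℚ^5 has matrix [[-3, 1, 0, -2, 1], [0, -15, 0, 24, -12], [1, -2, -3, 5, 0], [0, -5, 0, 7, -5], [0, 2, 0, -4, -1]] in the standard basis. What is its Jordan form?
J = [[-3, 1, 0, 0, 0], [0, -3, 0, 0, 0], [0, 0, -3, 1, 0], [0, 0, 0, -3, 0], [0, 0, 0, 0, -3]]

The characteristic polynomial is det(xI - A) = (x + 3)^5, so the eigenvalues are -3 (algebraic multiplicity 5).

For λ = -3: rank(A + 3I) = 2, rank((A + 3I)^2) = 0. The eigenspace has dimension 5 - 2 = 3, so there are 3 Jordan blocks; the rank sequence gives block sizes [2, 2, 1].

Assembling the blocks gives the Jordan form J above.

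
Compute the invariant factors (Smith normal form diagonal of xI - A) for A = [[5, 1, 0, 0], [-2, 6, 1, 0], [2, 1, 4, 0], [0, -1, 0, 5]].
The Jordan structure of A has elementary divisors (x - 5)^3, (x - 5). Arranging the block sizes at each eigenvalue in decreasing order and taking row products gives the invariant factors.

Invariant factors (smallest first, each dividing the next): x - 5, (x - 5)^3.

Check: the last factor (x - 5)^3 is the minimal polynomial, and the product (x - 5)^4 is the characteristic polynomial.

x - 5, (x - 5)^3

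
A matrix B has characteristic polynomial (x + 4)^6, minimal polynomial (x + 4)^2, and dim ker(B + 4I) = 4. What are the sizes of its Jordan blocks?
Jordan blocks: (-4, 2), (-4, 2), (-4, 1), (-4, 1)

λ = -4: algebraic multiplicity 6 (exponent in χ_B), largest block size 2 (exponent in m_B), 4 blocks (geometric multiplicity). These force block sizes [2, 2, 1, 1].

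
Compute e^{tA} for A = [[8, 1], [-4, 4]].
A has Jordan form J = [[6, 1], [0, 6]] with A = PJP^{-1}, so e^{tA} = P e^{tJ} P^{-1}.

For a Jordan block J_k(λ), e^{tJ_k(λ)} = e^{λt} · (I + tN + t^2 N^2/2! + ... + t^{k-1} N^{k-1}/(k-1)!) where N is the nilpotent superdiagonal part.

Assembling the blocks and conjugating back gives the entries of e^{tA} as shown above.

e^{tA} = [[(2*t + 1)*e^{6*t}, t*e^{6*t}], [-4*t*e^{6*t}, (1 - 2*t)*e^{6*t}]]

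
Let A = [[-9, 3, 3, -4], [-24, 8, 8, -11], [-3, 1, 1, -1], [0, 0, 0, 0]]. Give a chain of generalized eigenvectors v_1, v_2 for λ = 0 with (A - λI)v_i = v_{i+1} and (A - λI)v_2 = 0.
We seek v_1 ∈ ker(A^2) \ ker(A), then set v_{i+1} = A v_i.

One such chain is v_1 = [[-2, -4, -1, 0]]^T, v_2 = [[3, 8, 1, 0]]^T. Check: A v_2 = [[0, 0, 0, 0]]^T = 0.

v_1 = [[-2, -4, -1, 0]]^T, v_2 = [[3, 8, 1, 0]]^T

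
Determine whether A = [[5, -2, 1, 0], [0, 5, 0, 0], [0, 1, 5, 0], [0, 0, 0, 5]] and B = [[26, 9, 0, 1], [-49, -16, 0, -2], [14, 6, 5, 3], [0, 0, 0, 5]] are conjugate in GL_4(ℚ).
Two matrices over a field are similar if and only if they have the same invariant factors.

Both A and B have characteristic polynomial (x - 5)^4 and minimal polynomial (x - 5)^3. Computing further, both have invariant factors x - 5, (x - 5)^3. Hence A and B are similar.

Yes.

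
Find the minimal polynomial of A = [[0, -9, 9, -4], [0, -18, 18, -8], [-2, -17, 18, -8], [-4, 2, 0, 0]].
m_A(x) = x^3

The characteristic polynomial factors as x^4. The minimal polynomial is ∏(x - λ)^{k_λ} where k_λ is the size of the largest Jordan block at λ.

For λ = 0: rank(A) = 2, and the largest Jordan block has size 3 (the smallest k with rank(A^k) = rank(A^(k+1))).

So m_A(x) = x^3.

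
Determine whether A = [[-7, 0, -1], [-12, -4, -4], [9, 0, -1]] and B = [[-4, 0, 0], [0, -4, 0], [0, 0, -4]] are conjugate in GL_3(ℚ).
Both have characteristic polynomial (x + 4)^3, but the minimal polynomial of A is (x + 4)^2 while the minimal polynomial of B is x + 4. The minimal polynomial is a similarity invariant, so A and B are not similar.

No.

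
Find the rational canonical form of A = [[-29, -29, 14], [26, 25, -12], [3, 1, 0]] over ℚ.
The invariant factors of A (the non-unit diagonal entries of the Smith normal form of xI - A over ℚ[x]) are (x + 2)(x^2 + 2x - 5), each dividing the next. The characteristic polynomial is their product, (x + 2)(x^2 + 2x - 5).

The rational canonical form is the block-diagonal matrix of companion matrices C(f_i):
R = [[0, 0, 10], [1, 0, 1], [0, 1, -4]].

Note the characteristic polynomial does not split into linear factors over ℚ, so A has no Jordan form over ℚ; the rational canonical form exists over any field.

R = [[0, 0, 10], [1, 0, 1], [0, 1, -4]]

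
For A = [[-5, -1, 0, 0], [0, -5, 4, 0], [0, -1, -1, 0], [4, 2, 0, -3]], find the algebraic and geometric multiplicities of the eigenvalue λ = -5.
algebraic multiplicity 1, geometric multiplicity 1

The characteristic polynomial is (x + 3)^3(x + 5), so the factor x + 5 appears with exponent 1: the algebraic multiplicity is 1.

rank(A + 5I) = 3, so the eigenspace has dimension 4 - 3 = 1: the geometric multiplicity is 1.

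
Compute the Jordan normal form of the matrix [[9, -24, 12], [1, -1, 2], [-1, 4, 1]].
J = [[3, 1, 0], [0, 3, 0], [0, 0, 3]]

The characteristic polynomial is det(xI - A) = (x - 3)^3, so the eigenvalues are 3 (algebraic multiplicity 3).

For λ = 3: rank(A - 3I) = 1, rank((A - 3I)^2) = 0. The eigenspace has dimension 3 - 1 = 2, so there are 2 Jordan blocks; the rank sequence gives block sizes [2, 1].

Assembling the blocks gives the Jordan form J above.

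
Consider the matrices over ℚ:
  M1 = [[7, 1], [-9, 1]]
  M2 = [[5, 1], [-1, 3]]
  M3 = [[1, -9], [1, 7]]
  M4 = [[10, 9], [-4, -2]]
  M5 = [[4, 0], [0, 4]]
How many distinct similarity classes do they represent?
Characteristic polynomials: χ_{M1} = (x - 4)^2, χ_{M2} = (x - 4)^2, χ_{M3} = (x - 4)^2, χ_{M4} = (x - 4)^2, χ_{M5} = (x - 4)^2.

{M1, M2, M3, M4}: invariant factors (x - 4)^2.

{M5}: invariant factors x - 4, x - 4.

Matrices are similar if and only if their invariant-factor lists agree; the partition into similarity classes is {M1, M2, M3, M4}, {M5}.

2 classes: {M1, M2, M3, M4}, {M5}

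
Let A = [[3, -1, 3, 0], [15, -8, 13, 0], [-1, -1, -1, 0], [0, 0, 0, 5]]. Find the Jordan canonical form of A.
The characteristic polynomial is det(xI - A) = (x - 5)(x + 2)^3, so the eigenvalues are -2 (algebraic multiplicity 3), 5 (algebraic multiplicity 1).

For λ = -2: rank(A + 2I) = 3, rank((A + 2I)^2) = 2, rank((A + 2I)^3) = 1. The eigenspace has dimension 4 - 3 = 1, so there is 1 Jordan block; the rank sequence gives block sizes [3].

For λ = 5: algebraic multiplicity 1 gives one 1×1 block.

Assembling the blocks gives the Jordan form J above.

J = [[-2, 1, 0, 0], [0, -2, 1, 0], [0, 0, -2, 0], [0, 0, 0, 5]]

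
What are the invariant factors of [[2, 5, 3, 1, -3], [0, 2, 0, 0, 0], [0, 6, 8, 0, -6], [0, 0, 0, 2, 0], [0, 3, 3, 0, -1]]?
x - 2, x - 2, (x - 5)(x - 2)^2

The Jordan structure of A has elementary divisors (x - 2)^2, (x - 2), (x - 2), (x - 5). Arranging the block sizes at each eigenvalue in decreasing order and taking row products gives the invariant factors.

Invariant factors (smallest first, each dividing the next): x - 2, x - 2, (x - 5)(x - 2)^2.

Check: the last factor (x - 5)(x - 2)^2 is the minimal polynomial, and the product (x - 5)(x - 2)^4 is the characteristic polynomial.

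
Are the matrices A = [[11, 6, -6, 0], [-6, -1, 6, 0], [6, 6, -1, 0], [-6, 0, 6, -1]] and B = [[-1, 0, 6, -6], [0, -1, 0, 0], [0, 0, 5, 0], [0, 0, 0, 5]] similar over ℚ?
Two matrices over a field are similar if and only if they have the same invariant factors.

Both A and B have characteristic polynomial (x - 5)^2(x + 1)^2 and minimal polynomial (x - 5)(x + 1). Computing further, both have invariant factors (x - 5)(x + 1), (x - 5)(x + 1). Hence A and B are similar.

Yes.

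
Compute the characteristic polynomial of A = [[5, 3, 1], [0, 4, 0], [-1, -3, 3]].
xI - A = [[x - 5, -3, -1], [0, x - 4, 0], [1, 3, x - 3]].

Expanding det(xI - A) along the first row:
det(xI - A) = + (x - 5)·det([[x - 4, 0], [3, x - 3]]) - (-3)·det([[0, 0], [1, x - 3]]) + (-1)·det([[0, x - 4], [1, 3]]).

Evaluating gives χ_A(x) = x^3 - 12x^2 + 48x - 64 = (x - 4)^3.

χ_A(x) = (x - 4)^3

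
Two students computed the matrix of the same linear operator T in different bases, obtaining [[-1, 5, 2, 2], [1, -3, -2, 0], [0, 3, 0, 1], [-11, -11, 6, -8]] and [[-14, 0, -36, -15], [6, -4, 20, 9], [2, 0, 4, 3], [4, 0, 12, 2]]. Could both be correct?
Both have characteristic polynomial (x + 2)^2(x + 4)^2, but the minimal polynomial of A is (x + 2)^2(x + 4)^2 while the minimal polynomial of B is (x + 2)^2(x + 4). The minimal polynomial is a similarity invariant, so A and B are not similar.

No.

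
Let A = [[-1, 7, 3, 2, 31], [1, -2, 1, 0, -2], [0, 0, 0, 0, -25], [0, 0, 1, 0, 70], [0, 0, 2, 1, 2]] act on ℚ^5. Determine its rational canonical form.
The invariant factors of A (the non-unit diagonal entries of the Smith normal form of xI - A over ℚ[x]) are x^2 + 3x - 5, (x - 5)(x^2 + 3x - 5), each dividing the next. The characteristic polynomial is their product, (x - 5)(x^2 + 3x - 5)^2.

The rational canonical form is the block-diagonal matrix of companion matrices C(f_i):
R = [[0, 5, 0, 0, 0], [1, -3, 0, 0, 0], [0, 0, 0, 0, -25], [0, 0, 1, 0, 20], [0, 0, 0, 1, 2]].

Note the characteristic polynomial does not split into linear factors over ℚ, so A has no Jordan form over ℚ; the rational canonical form exists over any field.

R = [[0, 5, 0, 0, 0], [1, -3, 0, 0, 0], [0, 0, 0, 0, -25], [0, 0, 1, 0, 20], [0, 0, 0, 1, 2]]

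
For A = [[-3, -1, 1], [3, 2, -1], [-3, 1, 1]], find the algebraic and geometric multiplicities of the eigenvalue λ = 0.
algebraic multiplicity 3, geometric multiplicity 1

The characteristic polynomial is x^3, so the factor x appears with exponent 3: the algebraic multiplicity is 3.

rank(A) = 2, so the eigenspace has dimension 3 - 2 = 1: the geometric multiplicity is 1.

Since 1 < 3, A is not diagonalizable.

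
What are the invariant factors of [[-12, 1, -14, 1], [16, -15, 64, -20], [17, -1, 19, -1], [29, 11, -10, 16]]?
x - 5, (x - 5)(x + 1)^2

The Jordan structure of A has elementary divisors (x + 1)^2, (x - 5), (x - 5). Arranging the block sizes at each eigenvalue in decreasing order and taking row products gives the invariant factors.

Invariant factors (smallest first, each dividing the next): x - 5, (x - 5)(x + 1)^2.

Check: the last factor (x - 5)(x + 1)^2 is the minimal polynomial, and the product (x - 5)^2(x + 1)^2 is the characteristic polynomial.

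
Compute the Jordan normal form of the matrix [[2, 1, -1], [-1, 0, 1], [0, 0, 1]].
J = [[1, 1, 0], [0, 1, 0], [0, 0, 1]]

The characteristic polynomial is det(xI - A) = (x - 1)^3, so the eigenvalues are 1 (algebraic multiplicity 3).

For λ = 1: rank(A - I) = 1, rank((A - I)^2) = 0. The eigenspace has dimension 3 - 1 = 2, so there are 2 Jordan blocks; the rank sequence gives block sizes [2, 1].

Assembling the blocks gives the Jordan form J above.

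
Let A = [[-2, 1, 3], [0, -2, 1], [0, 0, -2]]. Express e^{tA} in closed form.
e^{tA} = [[e^{-2*t}, t*e^{-2*t}, t*(t + 6)*e^{-2*t}/2], [0, e^{-2*t}, t*e^{-2*t}], [0, 0, e^{-2*t}]]

A has Jordan form J = [[-2, 1, 0], [0, -2, 1], [0, 0, -2]] with A = PJP^{-1}, so e^{tA} = P e^{tJ} P^{-1}.

For a Jordan block J_k(λ), e^{tJ_k(λ)} = e^{λt} · (I + tN + t^2 N^2/2! + ... + t^{k-1} N^{k-1}/(k-1)!) where N is the nilpotent superdiagonal part.

Assembling the blocks and conjugating back gives the entries of e^{tA} as shown above.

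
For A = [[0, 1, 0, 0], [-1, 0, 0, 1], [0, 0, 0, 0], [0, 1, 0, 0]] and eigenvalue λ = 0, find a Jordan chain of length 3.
v_1 = [[1, 0, 1, 2]]^T, v_2 = [[0, 1, 0, 0]]^T, v_3 = [[1, 0, 0, 1]]^T

We seek v_1 ∈ ker(A^3) \ ker(A^2), then set v_{i+1} = A v_i.

One such chain is v_1 = [[1, 0, 1, 2]]^T, v_2 = [[0, 1, 0, 0]]^T, v_3 = [[1, 0, 0, 1]]^T. Check: A v_3 = [[0, 0, 0, 0]]^T = 0.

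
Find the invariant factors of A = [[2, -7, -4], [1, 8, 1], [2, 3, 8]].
The Jordan structure of A has elementary divisors (x - 6)^3. Arranging the block sizes at each eigenvalue in decreasing order and taking row products gives the invariant factors.

Invariant factors (smallest first, each dividing the next): (x - 6)^3.

Check: the last factor (x - 6)^3 is the minimal polynomial, and the product (x - 6)^3 is the characteristic polynomial.

(x - 6)^3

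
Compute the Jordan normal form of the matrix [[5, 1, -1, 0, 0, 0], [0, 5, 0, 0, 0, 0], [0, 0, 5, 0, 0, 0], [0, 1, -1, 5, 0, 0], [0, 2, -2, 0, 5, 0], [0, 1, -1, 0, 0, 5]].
The characteristic polynomial is det(xI - A) = (x - 5)^6, so the eigenvalues are 5 (algebraic multiplicity 6).

For λ = 5: rank(A - 5I) = 1, rank((A - 5I)^2) = 0. The eigenspace has dimension 6 - 1 = 5, so there are 5 Jordan blocks; the rank sequence gives block sizes [2, 1, 1, 1, 1].

Assembling the blocks gives the Jordan form J above.

J = [[5, 1, 0, 0, 0, 0], [0, 5, 0, 0, 0, 0], [0, 0, 5, 0, 0, 0], [0, 0, 0, 5, 0, 0], [0, 0, 0, 0, 5, 0], [0, 0, 0, 0, 0, 5]]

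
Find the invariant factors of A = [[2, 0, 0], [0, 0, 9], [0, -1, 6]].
(x - 3)^2(x - 2)

The Jordan structure of A has elementary divisors (x - 2), (x - 3)^2. Arranging the block sizes at each eigenvalue in decreasing order and taking row products gives the invariant factors.

Invariant factors (smallest first, each dividing the next): (x - 3)^2(x - 2).

Check: the last factor (x - 3)^2(x - 2) is the minimal polynomial, and the product (x - 3)^2(x - 2) is the characteristic polynomial.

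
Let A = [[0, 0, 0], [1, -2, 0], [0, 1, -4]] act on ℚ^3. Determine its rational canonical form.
R = [[0, 0, 0], [1, 0, -8], [0, 1, -6]]

The invariant factors of A (the non-unit diagonal entries of the Smith normal form of xI - A over ℚ[x]) are x(x + 2)(x + 4), each dividing the next. The characteristic polynomial is their product, x(x + 2)(x + 4).

The rational canonical form is the block-diagonal matrix of companion matrices C(f_i):
R = [[0, 0, 0], [1, 0, -8], [0, 1, -6]].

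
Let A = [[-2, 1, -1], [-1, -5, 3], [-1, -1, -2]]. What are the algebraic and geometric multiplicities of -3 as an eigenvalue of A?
The characteristic polynomial is (x + 3)^3, so the factor x + 3 appears with exponent 3: the algebraic multiplicity is 3.

rank(A + 3I) = 2, so the eigenspace has dimension 3 - 2 = 1: the geometric multiplicity is 1.

Since 1 < 3, A is not diagonalizable.

algebraic multiplicity 3, geometric multiplicity 1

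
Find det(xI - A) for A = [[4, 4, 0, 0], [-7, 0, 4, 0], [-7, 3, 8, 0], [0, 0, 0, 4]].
xI - A = [[x - 4, -4, 0, 0], [7, x, -4, 0], [7, -3, x - 8, 0], [0, 0, 0, x - 4]].

Expanding det(xI - A) along the first row:
det(xI - A) = + (x - 4)·det([[x, -4, 0], [-3, x - 8, 0], [0, 0, x - 4]]) - (-4)·det([[7, -4, 0], [7, x - 8, 0], [0, 0, x - 4]]) + (0)·det([[7, x, 0], [7, -3, 0], [0, 0, x - 4]]) - (0)·det([[7, x, -4], [7, -3, x - 8], [0, 0, 0]]).

Evaluating gives χ_A(x) = x^4 - 16x^3 + 96x^2 - 256x + 256 = (x - 4)^4.

χ_A(x) = (x - 4)^4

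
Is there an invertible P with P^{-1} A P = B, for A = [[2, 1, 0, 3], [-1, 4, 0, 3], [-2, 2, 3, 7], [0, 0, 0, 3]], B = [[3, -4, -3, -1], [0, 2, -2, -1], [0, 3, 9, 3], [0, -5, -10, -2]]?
Yes.

Two matrices over a field are similar if and only if they have the same invariant factors.

Both A and B have characteristic polynomial (x - 3)^4 and minimal polynomial (x - 3)^2. Computing further, both have invariant factors (x - 3)^2, (x - 3)^2. Hence A and B are similar.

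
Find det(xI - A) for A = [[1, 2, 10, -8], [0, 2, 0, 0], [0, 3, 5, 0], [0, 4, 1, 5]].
xI - A = [[x - 1, -2, -10, 8], [0, x - 2, 0, 0], [0, -3, x - 5, 0], [0, -4, -1, x - 5]].

Expanding det(xI - A) along the first row:
det(xI - A) = + (x - 1)·det([[x - 2, 0, 0], [-3, x - 5, 0], [-4, -1, x - 5]]) - (-2)·det([[0, 0, 0], [0, x - 5, 0], [0, -1, x - 5]]) + (-10)·det([[0, x - 2, 0], [0, -3, 0], [0, -4, x - 5]]) - (8)·det([[0, x - 2, 0], [0, -3, x - 5], [0, -4, -1]]).

Evaluating gives χ_A(x) = x^4 - 13x^3 + 57x^2 - 95x + 50 = (x - 5)^2(x - 2)(x - 1).

χ_A(x) = (x - 5)^2(x - 2)(x - 1)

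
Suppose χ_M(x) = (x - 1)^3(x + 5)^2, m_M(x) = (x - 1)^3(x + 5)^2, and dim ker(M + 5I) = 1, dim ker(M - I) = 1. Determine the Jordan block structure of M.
Jordan blocks: (-5, 2), (1, 3)

λ = -5: algebraic multiplicity 2 (exponent in χ_M), largest block size 2 (exponent in m_M), 1 block (geometric multiplicity). This forces block sizes [2].
λ = 1: algebraic multiplicity 3 (exponent in χ_M), largest block size 3 (exponent in m_M), 1 block (geometric multiplicity). This forces block sizes [3].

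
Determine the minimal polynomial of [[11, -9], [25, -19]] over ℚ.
m_A(x) = (x + 4)^2

The characteristic polynomial factors as (x + 4)^2. The minimal polynomial is ∏(x - λ)^{k_λ} where k_λ is the size of the largest Jordan block at λ.

For λ = -4: rank(A + 4I) = 1, and the largest Jordan block has size 2 (the smallest k with rank((A + 4I)^k) = rank((A + 4I)^(k+1))).

So m_A(x) = (x + 4)^2.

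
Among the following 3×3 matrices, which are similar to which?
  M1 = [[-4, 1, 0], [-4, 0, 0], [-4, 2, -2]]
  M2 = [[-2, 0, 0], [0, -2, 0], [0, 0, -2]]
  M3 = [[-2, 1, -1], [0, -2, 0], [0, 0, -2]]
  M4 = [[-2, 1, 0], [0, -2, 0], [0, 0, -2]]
Characteristic polynomials: χ_{M1} = (x + 2)^3, χ_{M2} = (x + 2)^3, χ_{M3} = (x + 2)^3, χ_{M4} = (x + 2)^3.

{M1, M3, M4}: invariant factors x + 2, (x + 2)^2.

{M2}: invariant factors x + 2, x + 2, x + 2.

Matrices are similar if and only if their invariant-factor lists agree; the partition into similarity classes is {M1, M3, M4}, {M2}.

2 classes: {M1, M3, M4}, {M2}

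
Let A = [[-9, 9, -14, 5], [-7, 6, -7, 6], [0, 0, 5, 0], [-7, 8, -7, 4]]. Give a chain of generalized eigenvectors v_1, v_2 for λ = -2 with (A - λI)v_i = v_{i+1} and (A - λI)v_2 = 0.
We seek v_1 ∈ ker((A + 2I)^2) \ ker(A + 2I), then set v_{i+1} = (A + 2I) v_i.

One such chain is v_1 = [[1, 1, 0, 0]]^T, v_2 = [[2, 1, 0, 1]]^T. Check: (A + 2I) v_2 = [[0, 0, 0, 0]]^T = 0.

v_1 = [[1, 1, 0, 0]]^T, v_2 = [[2, 1, 0, 1]]^T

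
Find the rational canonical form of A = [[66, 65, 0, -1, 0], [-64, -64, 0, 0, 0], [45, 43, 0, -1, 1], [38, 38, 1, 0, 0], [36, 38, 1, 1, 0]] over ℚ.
R = [[0, 0, 0, 0, 64], [1, 0, 0, 0, -128], [0, 1, 0, 0, -44], [0, 0, 1, 0, 26], [0, 0, 0, 1, 2]]

The invariant factors of A (the non-unit diagonal entries of the Smith normal form of xI - A over ℚ[x]) are (x - 4)^2(x + 2)(x^2 + 4x - 2), each dividing the next. The characteristic polynomial is their product, (x - 4)^2(x + 2)(x^2 + 4x - 2).

The rational canonical form is the block-diagonal matrix of companion matrices C(f_i):
R = [[0, 0, 0, 0, 64], [1, 0, 0, 0, -128], [0, 1, 0, 0, -44], [0, 0, 1, 0, 26], [0, 0, 0, 1, 2]].

Note the characteristic polynomial does not split into linear factors over ℚ, so A has no Jordan form over ℚ; the rational canonical form exists over any field.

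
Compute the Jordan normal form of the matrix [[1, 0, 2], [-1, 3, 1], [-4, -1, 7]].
J = [[3, 0, 0], [0, 4, 1], [0, 0, 4]]

The characteristic polynomial is det(xI - A) = (x - 4)^2(x - 3), so the eigenvalues are 3 (algebraic multiplicity 1), 4 (algebraic multiplicity 2).

For λ = 3: algebraic multiplicity 1 gives one 1×1 block.

For λ = 4: rank(A - 4I) = 2, rank((A - 4I)^2) = 1. The eigenspace has dimension 3 - 2 = 1, so there is 1 Jordan block; the rank sequence gives block sizes [2].

Assembling the blocks gives the Jordan form J above.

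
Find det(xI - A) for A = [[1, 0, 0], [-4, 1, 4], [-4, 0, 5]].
χ_A(x) = (x - 5)(x - 1)^2

xI - A = [[x - 1, 0, 0], [4, x - 1, -4], [4, 0, x - 5]].

Expanding det(xI - A) along the first row:
det(xI - A) = + (x - 1)·det([[x - 1, -4], [0, x - 5]]) - (0)·det([[4, -4], [4, x - 5]]) + (0)·det([[4, x - 1], [4, 0]]).

Evaluating gives χ_A(x) = x^3 - 7x^2 + 11x - 5 = (x - 5)(x - 1)^2.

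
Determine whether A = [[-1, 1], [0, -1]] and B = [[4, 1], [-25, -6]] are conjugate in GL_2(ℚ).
Yes.

Two matrices over a field are similar if and only if they have the same invariant factors.

Both A and B have characteristic polynomial (x + 1)^2 and minimal polynomial (x + 1)^2. Computing further, both have invariant factors (x + 1)^2. Hence A and B are similar.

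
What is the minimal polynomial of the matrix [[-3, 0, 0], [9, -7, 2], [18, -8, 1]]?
The characteristic polynomial factors as (x + 3)^3. The minimal polynomial is ∏(x - λ)^{k_λ} where k_λ is the size of the largest Jordan block at λ.

For λ = -3: rank(A + 3I) = 1, and the largest Jordan block has size 2 (the smallest k with rank((A + 3I)^k) = rank((A + 3I)^(k+1))).

So m_A(x) = (x + 3)^2.

m_A(x) = (x + 3)^2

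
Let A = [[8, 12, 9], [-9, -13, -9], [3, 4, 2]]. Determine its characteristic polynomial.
xI - A = [[x - 8, -12, -9], [9, x + 13, 9], [-3, -4, x - 2]].

Expanding det(xI - A) along the first row:
det(xI - A) = + (x - 8)·det([[x + 13, 9], [-4, x - 2]]) - (-12)·det([[9, 9], [-3, x - 2]]) + (-9)·det([[9, x + 13], [-3, -4]]).

Evaluating gives χ_A(x) = x^3 + 3x^2 + 3x + 1 = (x + 1)^3.

χ_A(x) = (x + 1)^3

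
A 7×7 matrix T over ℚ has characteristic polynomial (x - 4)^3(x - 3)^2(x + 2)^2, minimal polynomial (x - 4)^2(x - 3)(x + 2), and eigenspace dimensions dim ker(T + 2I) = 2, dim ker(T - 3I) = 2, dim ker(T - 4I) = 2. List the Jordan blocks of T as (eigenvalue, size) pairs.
λ = -2: algebraic multiplicity 2 (exponent in χ_T), largest block size 1 (exponent in m_T), 2 blocks (geometric multiplicity). These force block sizes [1, 1].
λ = 3: algebraic multiplicity 2 (exponent in χ_T), largest block size 1 (exponent in m_T), 2 blocks (geometric multiplicity). These force block sizes [1, 1].
λ = 4: algebraic multiplicity 3 (exponent in χ_T), largest block size 2 (exponent in m_T), 2 blocks (geometric multiplicity). These force block sizes [2, 1].

Jordan blocks: (-2, 1), (-2, 1), (3, 1), (3, 1), (4, 2), (4, 1)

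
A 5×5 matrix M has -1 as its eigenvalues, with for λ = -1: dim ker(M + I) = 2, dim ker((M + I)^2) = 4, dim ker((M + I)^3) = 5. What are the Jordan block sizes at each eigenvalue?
λ = -1: successive nullity increments [2, 2, 1] count blocks of size ≥ k; block sizes are [3, 2].

Jordan blocks: (-1, 3), (-1, 2)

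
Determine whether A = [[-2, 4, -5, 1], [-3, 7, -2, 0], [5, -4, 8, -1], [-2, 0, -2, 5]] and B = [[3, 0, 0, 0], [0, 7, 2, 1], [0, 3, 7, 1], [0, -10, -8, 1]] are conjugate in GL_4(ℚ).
Yes.

Two matrices over a field are similar if and only if they have the same invariant factors.

Both A and B have characteristic polynomial (x - 5)^3(x - 3) and minimal polynomial (x - 5)^3(x - 3). Computing further, both have invariant factors (x - 5)^3(x - 3). Hence A and B are similar.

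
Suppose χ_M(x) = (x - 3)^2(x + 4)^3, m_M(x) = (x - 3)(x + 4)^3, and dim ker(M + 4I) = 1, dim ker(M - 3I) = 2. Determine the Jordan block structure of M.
Jordan blocks: (-4, 3), (3, 1), (3, 1)

λ = -4: algebraic multiplicity 3 (exponent in χ_M), largest block size 3 (exponent in m_M), 1 block (geometric multiplicity). This forces block sizes [3].
λ = 3: algebraic multiplicity 2 (exponent in χ_M), largest block size 1 (exponent in m_M), 2 blocks (geometric multiplicity). These force block sizes [1, 1].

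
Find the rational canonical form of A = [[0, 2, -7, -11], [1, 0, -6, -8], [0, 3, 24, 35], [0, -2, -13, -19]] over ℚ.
The invariant factors of A (the non-unit diagonal entries of the Smith normal form of xI - A over ℚ[x]) are (x - 5)(x^3 - x - 2), each dividing the next. The characteristic polynomial is their product, (x - 5)(x^3 - x - 2).

The rational canonical form is the block-diagonal matrix of companion matrices C(f_i):
R = [[0, 0, 0, -10], [1, 0, 0, -3], [0, 1, 0, 1], [0, 0, 1, 5]].

Note the characteristic polynomial does not split into linear factors over ℚ, so A has no Jordan form over ℚ; the rational canonical form exists over any field.

R = [[0, 0, 0, -10], [1, 0, 0, -3], [0, 1, 0, 1], [0, 0, 1, 5]]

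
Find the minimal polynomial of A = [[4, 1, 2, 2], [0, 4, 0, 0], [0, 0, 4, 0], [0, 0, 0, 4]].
The characteristic polynomial factors as (x - 4)^4. The minimal polynomial is ∏(x - λ)^{k_λ} where k_λ is the size of the largest Jordan block at λ.

For λ = 4: rank(A - 4I) = 1, and the largest Jordan block has size 2 (the smallest k with rank((A - 4I)^k) = rank((A - 4I)^(k+1))).

So m_A(x) = (x - 4)^2.

m_A(x) = (x - 4)^2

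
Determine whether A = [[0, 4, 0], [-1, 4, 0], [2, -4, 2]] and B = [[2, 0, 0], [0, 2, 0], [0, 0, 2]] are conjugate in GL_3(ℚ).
No.

Both have characteristic polynomial (x - 2)^3, but the minimal polynomial of A is (x - 2)^2 while the minimal polynomial of B is x - 2. The minimal polynomial is a similarity invariant, so A and B are not similar.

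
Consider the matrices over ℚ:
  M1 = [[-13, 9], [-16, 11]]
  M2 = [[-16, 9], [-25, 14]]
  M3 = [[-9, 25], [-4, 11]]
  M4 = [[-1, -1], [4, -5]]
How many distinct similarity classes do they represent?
Characteristic polynomials: χ_{M1} = (x + 1)^2, χ_{M2} = (x + 1)^2, χ_{M3} = (x - 1)^2, χ_{M4} = (x + 3)^2.

{M1, M2}: invariant factors (x + 1)^2.

{M3}: invariant factors (x - 1)^2.

{M4}: invariant factors (x + 3)^2.

Matrices are similar if and only if their invariant-factor lists agree; the partition into similarity classes is {M1, M2}, {M3}, {M4}.

3 classes: {M1, M2}, {M3}, {M4}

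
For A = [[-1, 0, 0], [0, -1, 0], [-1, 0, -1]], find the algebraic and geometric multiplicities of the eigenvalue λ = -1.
The characteristic polynomial is (x + 1)^3, so the factor x + 1 appears with exponent 3: the algebraic multiplicity is 3.

rank(A + I) = 1, so the eigenspace has dimension 3 - 1 = 2: the geometric multiplicity is 2.

Since 2 < 3, A is not diagonalizable.

algebraic multiplicity 3, geometric multiplicity 2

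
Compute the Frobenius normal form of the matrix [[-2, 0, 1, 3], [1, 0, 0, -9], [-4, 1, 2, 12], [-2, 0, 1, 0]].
R = [[0, 0, 0, 3], [1, 0, 0, -8], [0, 1, 0, 6], [0, 0, 1, 0]]

The invariant factors of A (the non-unit diagonal entries of the Smith normal form of xI - A over ℚ[x]) are (x - 1)^3(x + 3), each dividing the next. The characteristic polynomial is their product, (x - 1)^3(x + 3).

The rational canonical form is the block-diagonal matrix of companion matrices C(f_i):
R = [[0, 0, 0, 3], [1, 0, 0, -8], [0, 1, 0, 6], [0, 0, 1, 0]].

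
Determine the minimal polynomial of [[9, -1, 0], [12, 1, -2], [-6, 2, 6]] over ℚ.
The characteristic polynomial factors as (x - 6)(x - 5)^2. The minimal polynomial is ∏(x - λ)^{k_λ} where k_λ is the size of the largest Jordan block at λ.

For λ = 5: rank(A - 5I) = 2, and the largest Jordan block has size 2 (the smallest k with rank((A - 5I)^k) = rank((A - 5I)^(k+1))).
For λ = 6: rank(A - 6I) = 2, and the largest Jordan block has size 1 (the smallest k with rank((A - 6I)^k) = rank((A - 6I)^(k+1))).

So m_A(x) = (x - 6)(x - 5)^2.

m_A(x) = (x - 6)(x - 5)^2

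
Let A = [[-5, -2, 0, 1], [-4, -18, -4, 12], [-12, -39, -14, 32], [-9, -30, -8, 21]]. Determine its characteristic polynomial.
xI - A = [[x + 5, 2, 0, -1], [4, x + 18, 4, -12], [12, 39, x + 14, -32], [9, 30, 8, x - 21]].

Expanding det(xI - A) along the first row:
det(xI - A) = + (x + 5)·det([[x + 18, 4, -12], [39, x + 14, -32], [30, 8, x - 21]]) - (2)·det([[4, 4, -12], [12, x + 14, -32], [9, 8, x - 21]]) + (0)·det([[4, x + 18, -12], [12, 39, -32], [9, 30, x - 21]]) - (-1)·det([[4, x + 18, 4], [12, 39, x + 14], [9, 30, 8]]).

Evaluating gives χ_A(x) = x^4 + 16x^3 + 96x^2 + 256x + 256 = (x + 4)^4.

χ_A(x) = (x + 4)^4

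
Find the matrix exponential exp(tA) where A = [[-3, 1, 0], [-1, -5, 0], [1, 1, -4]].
e^{tA} = [[(t + 1)*e^{-4*t}, t*e^{-4*t}, 0], [-t*e^{-4*t}, (1 - t)*e^{-4*t}, 0], [t*e^{-4*t}, t*e^{-4*t}, e^{-4*t}]]

A has Jordan form J = [[-4, 1, 0], [0, -4, 0], [0, 0, -4]] with A = PJP^{-1}, so e^{tA} = P e^{tJ} P^{-1}.

For a Jordan block J_k(λ), e^{tJ_k(λ)} = e^{λt} · (I + tN + t^2 N^2/2! + ... + t^{k-1} N^{k-1}/(k-1)!) where N is the nilpotent superdiagonal part.

Assembling the blocks and conjugating back gives the entries of e^{tA} as shown above.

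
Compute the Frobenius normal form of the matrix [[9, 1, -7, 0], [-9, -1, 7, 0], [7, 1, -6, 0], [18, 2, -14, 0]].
R = [[0, 0, 0, 0], [0, 0, 0, 0], [0, 1, 0, 6], [0, 0, 1, 2]]

The invariant factors of A (the non-unit diagonal entries of the Smith normal form of xI - A over ℚ[x]) are x, x(x^2 - 2x - 6), each dividing the next. The characteristic polynomial is their product, x^2(x^2 - 2x - 6).

The rational canonical form is the block-diagonal matrix of companion matrices C(f_i):
R = [[0, 0, 0, 0], [0, 0, 0, 0], [0, 1, 0, 6], [0, 0, 1, 2]].

Note the characteristic polynomial does not split into linear factors over ℚ, so A has no Jordan form over ℚ; the rational canonical form exists over any field.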